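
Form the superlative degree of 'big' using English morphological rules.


Apply superlative formation (double final consonant, add -est): 'big' -> 'biggest'.

biggest


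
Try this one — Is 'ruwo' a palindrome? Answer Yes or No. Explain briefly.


Forward: 'ruwo'
Reversed: 'owur'
They differ.

No


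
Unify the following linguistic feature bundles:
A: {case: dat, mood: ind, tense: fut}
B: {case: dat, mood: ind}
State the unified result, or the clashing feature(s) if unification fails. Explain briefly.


Compare features:
case: A=dat vs B=dat -> unified: dat
mood: A=ind vs B=ind -> unified: ind
tense: A=fut vs B=_ -> unified: fut
No clashes found.

Unified: {case: dat, mood: ind, tense: fut}


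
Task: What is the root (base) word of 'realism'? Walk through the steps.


Remove suffix '-ism' from 'realism' to get root 'real'.

real


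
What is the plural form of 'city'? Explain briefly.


Apply rule: Change -y to -ies (consonant + y). 'city' becomes 'cities'.

cities


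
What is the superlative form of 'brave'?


Apply superlative formation (ends in e: add -st): 'brave' -> 'bravest'.

bravest


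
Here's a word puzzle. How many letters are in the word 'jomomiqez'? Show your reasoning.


Spell out 'jomomiqez' and number each letter: j(1), o(2), m(3), o(4), m(5), i(6), q(7), e(8), z(9). Total: 9 letters.

9


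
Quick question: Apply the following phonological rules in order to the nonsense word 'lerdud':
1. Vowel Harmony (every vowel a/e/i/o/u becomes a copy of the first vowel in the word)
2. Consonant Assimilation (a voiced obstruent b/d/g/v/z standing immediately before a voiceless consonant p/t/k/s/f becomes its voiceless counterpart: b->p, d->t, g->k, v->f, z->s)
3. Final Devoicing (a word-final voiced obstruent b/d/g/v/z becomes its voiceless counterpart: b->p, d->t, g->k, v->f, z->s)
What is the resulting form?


Starting form: 'lerdud'
Rule 1: Vowel Harmony: all vowels become 'e' (matching first vowel). 'lerdud' -> 'lerded'
Rule 2: Consonant Assimilation: no voiced obstruent (b/d/g/v/z) stands immediately before a voiceless consonant (p/t/k/s/f). No change.
Rule 3: Final Devoicing: word-final voiced obstruent 'd' becomes voiceless 't'. 'lerded' -> 'lerdet'
Final form: 'lerdet'

lerdet


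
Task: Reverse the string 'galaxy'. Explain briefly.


Reverse 'galaxy' character by character: 'yxalag'.

yxalag


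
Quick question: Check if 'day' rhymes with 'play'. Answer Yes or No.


Rime (stressed vowel + following sounds) of 'day': -ay = /eɪ/
Rime of 'play': -ay = /eɪ/
/eɪ/ and /eɪ/ are the same ending sound, so the words rhyme.

Yes


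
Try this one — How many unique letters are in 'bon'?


Unique letters in 'bon': {b, n, o} = 3 distinct letters.

3


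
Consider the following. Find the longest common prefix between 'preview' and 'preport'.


Compare from the start: 3 characters match: 'pre'. Mismatch at position 4: 'v' vs 'p'.

pre


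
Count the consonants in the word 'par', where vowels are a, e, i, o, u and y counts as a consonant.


Consonants in 'par': p, r = 2 consonants.

2


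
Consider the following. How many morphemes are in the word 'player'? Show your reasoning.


Decomposition: play (root) + -er (suffix) = 2 morpheme(s)

2 morphemes


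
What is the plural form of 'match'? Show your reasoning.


Apply rule: Add -es (sibilant/fricative ending). 'match' becomes 'matches'.

matches


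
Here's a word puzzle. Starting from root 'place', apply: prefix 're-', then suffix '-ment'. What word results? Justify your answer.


Step 1: Add prefix 're-' to 'place' = 'replace'
Step 2: Add suffix '-ment' to 'replace' = 'replacement'

replacement


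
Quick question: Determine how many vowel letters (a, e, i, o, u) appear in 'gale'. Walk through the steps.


Vowels in 'gale': a, e = 2 vowels.

2


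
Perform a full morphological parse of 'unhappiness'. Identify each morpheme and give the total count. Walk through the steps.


Step 1: Identify prefix: 'un' (meaning: not/reverse)
Step 2: Identify root: 'happy'
Step 3: Identify suffix(es): 'ness'
Decomposition: un- (prefix: not/reverse) + happy (root) + -ness (suffix: state of)
Total morphemes: 3

3 morphemes (un- (prefix: not/reverse) + happy (root) + -ness (suffix: state of))


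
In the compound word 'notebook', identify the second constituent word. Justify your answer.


Split 'notebook' into 'note' + 'book'. The second part is 'book'.

book


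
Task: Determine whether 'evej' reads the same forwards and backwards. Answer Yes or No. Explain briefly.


Forward: 'evej'
Reversed: 'jeve'
They differ.

No


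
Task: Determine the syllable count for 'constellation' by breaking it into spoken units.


Break 'constellation' into syllables: con-stel-la-tion -> con | stel | la | tion = 4 syllables

4 syllables


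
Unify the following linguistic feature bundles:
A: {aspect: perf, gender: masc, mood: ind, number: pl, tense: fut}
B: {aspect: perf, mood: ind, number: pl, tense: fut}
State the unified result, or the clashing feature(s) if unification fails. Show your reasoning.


Compare features:
aspect: A=perf vs B=perf -> unified: perf
gender: A=masc vs B=_ -> unified: masc
mood: A=ind vs B=ind -> unified: ind
number: A=pl vs B=pl -> unified: pl
tense: A=fut vs B=fut -> unified: fut
No clashes found.

Unified: {aspect: perf, gender: masc, mood: ind, number: pl, tense: fut}


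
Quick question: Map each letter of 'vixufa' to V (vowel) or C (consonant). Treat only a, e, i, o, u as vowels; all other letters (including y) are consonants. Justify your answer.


Letter mapping: v = C, i = V, x = C, u = V, f = C, a = V.

CVCVCV


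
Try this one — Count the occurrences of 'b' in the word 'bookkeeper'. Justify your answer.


Letter 'b' in 'bookkeeper': found at position(s) 1 = 1 occurrence(s).

1


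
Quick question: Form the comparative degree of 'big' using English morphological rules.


Apply comparative formation (double final consonant, add -er): 'big' -> 'bigger'.

bigger


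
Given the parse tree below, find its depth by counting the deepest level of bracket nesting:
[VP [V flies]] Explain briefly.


Count bracket nesting levels:
'[' at pos 0: depth = 1
'[' at pos 4: depth = 2
Maximum depth reached: 2

2


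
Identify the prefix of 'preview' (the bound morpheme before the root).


The word 'preview' = 'pre' (prefix) + 'view' (root). The prefix is 'pre'.

pre


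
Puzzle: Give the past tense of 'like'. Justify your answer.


Apply rule: Add -d (word ends in -e). 'like' becomes 'liked'.

liked


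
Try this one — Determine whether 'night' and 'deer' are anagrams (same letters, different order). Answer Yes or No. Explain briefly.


Sorted letters of 'night': 'ghint'
Sorted letters of 'deer': 'deer'
They do not match.

No


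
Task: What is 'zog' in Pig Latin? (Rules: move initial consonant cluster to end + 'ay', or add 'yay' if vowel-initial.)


'zog': move consonant cluster 'z' to end and add 'ay': 'ogzay'.

ogzay


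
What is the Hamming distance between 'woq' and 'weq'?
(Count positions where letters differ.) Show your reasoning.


Alignment:
Position 1: 'w' vs 'w' = match
Position 2: 'o' vs 'e' = DIFFER
Position 3: 'q' vs 'q' = match
Total differences: 1

1


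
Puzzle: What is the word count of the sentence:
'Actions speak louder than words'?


Split into words: Actions | speak | louder | than | words = 5 words.

5


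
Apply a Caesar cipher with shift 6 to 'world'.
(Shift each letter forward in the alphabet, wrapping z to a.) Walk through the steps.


Shift each letter by 6: w -> c, o -> u, r -> x, l -> r, d -> j. Result: 'cuxrj'.

cuxrj


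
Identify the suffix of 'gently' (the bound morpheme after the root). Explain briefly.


The word 'gently' = 'gentle' (root) + '-ly' (suffix). The suffix is '-ly'.

ly


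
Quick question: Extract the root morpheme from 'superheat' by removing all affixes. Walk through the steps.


Remove prefix 'super' from 'superheat' to get root 'heat'.

heat


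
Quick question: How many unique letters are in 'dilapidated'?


Unique letters in 'dilapidated': {a, d, e, i, l, p, t} = 7 distinct letters.

7


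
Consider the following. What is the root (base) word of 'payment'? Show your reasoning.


Remove suffix '-ment' from 'payment' to get root 'pay'.

pay


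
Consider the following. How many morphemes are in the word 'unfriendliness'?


Decomposition: un- (prefix) + friend (root) + -ly (suffix) + -ness (suffix) = 4 morpheme(s)

4 morphemes


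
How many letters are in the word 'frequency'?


Spell out 'frequency' and number each letter: f(1), r(2), e(3), q(4), u(5), e(6), n(7), c(8), y(9). Total: 9 letters.

9


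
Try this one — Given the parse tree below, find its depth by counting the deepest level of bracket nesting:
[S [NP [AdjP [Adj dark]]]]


Count bracket nesting levels:
'[' at pos 0: depth = 1
'[' at pos 3: depth = 2
'[' at pos 7: depth = 3
'[' at pos 13: depth = 4
Maximum depth reached: 4

4


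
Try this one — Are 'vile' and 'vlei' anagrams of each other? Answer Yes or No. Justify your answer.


Sorted letters of 'vile': 'eilv'
Sorted letters of 'vlei': 'eilv'
They match.

Yes


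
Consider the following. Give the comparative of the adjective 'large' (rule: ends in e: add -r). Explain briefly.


Apply comparative formation (ends in e: add -r): 'large' -> 'larger'.

larger


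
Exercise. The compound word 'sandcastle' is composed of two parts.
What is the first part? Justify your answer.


Split 'sandcastle' into 'sand' + 'castle'. The first part is 'sand'.

sand


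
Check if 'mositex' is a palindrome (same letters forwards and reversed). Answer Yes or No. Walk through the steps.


Forward: 'mositex'
Reversed: 'xetisom'
They differ.

No


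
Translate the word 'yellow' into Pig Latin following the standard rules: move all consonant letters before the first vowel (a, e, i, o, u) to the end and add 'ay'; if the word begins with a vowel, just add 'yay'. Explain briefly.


'yellow': move consonant cluster 'y' to end and add 'ay': 'ellowyay'.

ellowyay


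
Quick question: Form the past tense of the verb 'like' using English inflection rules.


Apply rule: Add -d (word ends in -e). 'like' becomes 'liked'.

liked


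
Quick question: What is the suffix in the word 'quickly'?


The word 'quickly' = 'quick' (root) + '-ly' (suffix). The suffix is '-ly'.

ly


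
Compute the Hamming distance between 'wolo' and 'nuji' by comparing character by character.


Alignment:
Position 1: 'w' vs 'n' = DIFFER
Position 2: 'o' vs 'u' = DIFFER
Position 3: 'l' vs 'j' = DIFFER
Position 4: 'o' vs 'i' = DIFFER
Total differences: 4

4


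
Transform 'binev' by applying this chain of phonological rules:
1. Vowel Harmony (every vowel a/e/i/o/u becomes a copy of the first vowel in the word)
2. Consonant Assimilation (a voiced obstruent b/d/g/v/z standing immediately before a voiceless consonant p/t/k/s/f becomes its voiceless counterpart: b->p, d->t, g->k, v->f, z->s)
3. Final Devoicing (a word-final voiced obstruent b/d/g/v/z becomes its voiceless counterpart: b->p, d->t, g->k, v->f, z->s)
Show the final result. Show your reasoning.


Starting form: 'binev'
Rule 1: Vowel Harmony: all vowels become 'i' (matching first vowel). 'binev' -> 'biniv'
Rule 2: Consonant Assimilation: no voiced obstruent (b/d/g/v/z) stands immediately before a voiceless consonant (p/t/k/s/f). No change.
Rule 3: Final Devoicing: word-final voiced obstruent 'v' becomes voiceless 'f'. 'biniv' -> 'binif'
Final form: 'binif'

binif


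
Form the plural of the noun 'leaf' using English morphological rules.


Apply rule: Change -f to -ves. 'leaf' becomes 'leaves'.

leaves


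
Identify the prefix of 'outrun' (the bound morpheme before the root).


The word 'outrun' = 'out' (prefix) + 'run' (root). The prefix is 'out'.

out


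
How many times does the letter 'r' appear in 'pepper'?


Letter 'r' in 'pepper': found at position(s) 6 = 1 occurrence(s).

1


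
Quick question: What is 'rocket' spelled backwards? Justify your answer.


Reverse 'rocket' character by character: 'tekcor'.

tekcor


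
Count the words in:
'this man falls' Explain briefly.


Split into words: this | man | falls = 3 words.

3


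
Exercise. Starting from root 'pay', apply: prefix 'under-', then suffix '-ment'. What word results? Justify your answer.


Step 1: Add prefix 'under-' to 'pay' = 'underpay'
Step 2: Add suffix '-ment' to 'underpay' = 'underpayment'

underpayment


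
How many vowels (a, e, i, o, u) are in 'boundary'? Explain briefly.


Vowels in 'boundary': o, u, a = 3 vowels.

3


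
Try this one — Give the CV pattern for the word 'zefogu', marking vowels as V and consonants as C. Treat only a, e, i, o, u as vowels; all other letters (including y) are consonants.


Letter mapping: z = C, e = V, f = C, o = V, g = C, u = V.

CVCVCV


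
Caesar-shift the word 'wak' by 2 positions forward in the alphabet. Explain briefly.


Shift each letter by 2: w -> y, a -> c, k -> m. Result: 'ycm'.

ycm


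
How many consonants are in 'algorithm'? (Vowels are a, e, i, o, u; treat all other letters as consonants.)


Consonants in 'algorithm': l, g, r, t, h, m = 6 consonants.

6


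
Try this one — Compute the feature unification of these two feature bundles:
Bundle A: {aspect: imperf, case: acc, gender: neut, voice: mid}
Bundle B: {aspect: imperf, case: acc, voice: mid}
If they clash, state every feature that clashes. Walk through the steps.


Compare features:
aspect: A=imperf vs B=imperf -> unified: imperf
case: A=acc vs B=acc -> unified: acc
gender: A=neut vs B=_ -> unified: neut
voice: A=mid vs B=mid -> unified: mid
No clashes found.

Unified: {aspect: imperf, case: acc, gender: neut, voice: mid}


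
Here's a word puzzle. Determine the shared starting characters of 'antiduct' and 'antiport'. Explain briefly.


Compare from the start: 4 characters match: 'anti'. Mismatch at position 5: 'd' vs 'p'.

anti


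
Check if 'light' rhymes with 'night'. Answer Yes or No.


Rime (stressed vowel + following sounds) of 'light': -ight = /aɪt/
Rime of 'night': -ight = /aɪt/
/aɪt/ and /aɪt/ are the same ending sound, so the words rhyme.

Yes


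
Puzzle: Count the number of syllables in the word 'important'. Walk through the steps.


Break 'important' into syllables: im-por-tant -> im | por | tant = 3 syllables

3 syllables


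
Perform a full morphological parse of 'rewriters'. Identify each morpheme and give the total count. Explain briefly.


Step 1: Identify prefix: 're' (meaning: again)
Step 2: Identify root: 'write'
Step 3: Identify suffix(es): 'er, s'
Decomposition: re- (prefix: again) + write (root) + -er (suffix: one who) + -s (plural)
Total morphemes: 4

4 morphemes (re- (prefix: again) + write (root) + -er (suffix: one who) + -s (plural))


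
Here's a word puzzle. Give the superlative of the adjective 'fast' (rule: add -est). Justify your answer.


Apply superlative formation (add -est): 'fast' -> 'fastest'.

fastest


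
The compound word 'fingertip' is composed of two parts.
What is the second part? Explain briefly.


Split 'fingertip' into 'finger' + 'tip'. The second part is 'tip'.

tip


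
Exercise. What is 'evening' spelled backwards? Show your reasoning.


Reverse 'evening' character by character: 'gnineve'.

gnineve


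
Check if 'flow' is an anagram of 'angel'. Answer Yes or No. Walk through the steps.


Sorted letters of 'flow': 'flow'
Sorted letters of 'angel': 'aegln'
They do not match.

No


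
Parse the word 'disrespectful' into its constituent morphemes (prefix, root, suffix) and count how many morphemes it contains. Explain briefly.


Step 1: Identify prefix: 'dis' (meaning: not/apart)
Step 2: Identify root: 'respect'
Step 3: Identify suffix(es): 'ful'
Decomposition: dis- (prefix: not/apart) + respect (root) + -ful (suffix: full of)
Total morphemes: 3

3 morphemes (dis- (prefix: not/apart) + respect (root) + -ful (suffix: full of))


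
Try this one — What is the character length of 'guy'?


Spell out 'guy' and number each letter: g(1), u(2), y(3). Total: 3 letters.

3


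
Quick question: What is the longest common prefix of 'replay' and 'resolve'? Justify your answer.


Compare from the start: 2 characters match: 're'. Mismatch at position 3: 'p' vs 's'.

re


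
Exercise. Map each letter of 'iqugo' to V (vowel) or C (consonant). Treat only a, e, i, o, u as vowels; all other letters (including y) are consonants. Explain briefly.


Letter mapping: i = V, q = C, u = V, g = C, o = V.

VCVCV


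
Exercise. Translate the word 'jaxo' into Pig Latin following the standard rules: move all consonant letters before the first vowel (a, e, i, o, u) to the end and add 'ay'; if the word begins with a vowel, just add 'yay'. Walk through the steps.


'jaxo': move consonant cluster 'j' to end and add 'ay': 'axojay'.

axojay


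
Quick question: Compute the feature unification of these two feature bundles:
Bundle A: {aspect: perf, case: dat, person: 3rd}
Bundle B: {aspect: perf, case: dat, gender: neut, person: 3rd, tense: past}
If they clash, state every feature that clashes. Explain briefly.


Compare features:
aspect: A=perf vs B=perf -> unified: perf
case: A=dat vs B=dat -> unified: dat
gender: A=_ vs B=neut -> unified: neut
person: A=3rd vs B=3rd -> unified: 3rd
tense: A=_ vs B=past -> unified: past
No clashes found.

Unified: {aspect: perf, case: dat, gender: neut, person: 3rd, tense: past}


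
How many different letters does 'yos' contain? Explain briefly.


Unique letters in 'yos': {o, s, y} = 3 distinct letters.

3


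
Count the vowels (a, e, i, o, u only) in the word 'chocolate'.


Vowels in 'chocolate': o, o, a, e = 4 vowels.

4


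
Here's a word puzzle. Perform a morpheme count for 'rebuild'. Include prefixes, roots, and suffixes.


Decomposition: re- (prefix) + build (root) = 2 morpheme(s)

2 morphemes


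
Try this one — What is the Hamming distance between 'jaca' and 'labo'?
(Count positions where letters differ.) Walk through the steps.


Alignment:
Position 1: 'j' vs 'l' = DIFFER
Position 2: 'a' vs 'a' = match
Position 3: 'c' vs 'b' = DIFFER
Position 4: 'a' vs 'o' = DIFFER
Total differences: 3

3


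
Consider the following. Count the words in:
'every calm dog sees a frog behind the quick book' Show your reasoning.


Split into words: every | calm | dog | sees | a | frog | behind | the | quick | book = 10 words.

10


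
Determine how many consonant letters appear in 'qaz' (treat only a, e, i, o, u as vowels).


Consonants in 'qaz': q, z = 2 consonants.

2


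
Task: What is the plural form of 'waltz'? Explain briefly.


Apply rule: Add -es (sibilant/fricative ending). 'waltz' becomes 'waltzes'.

waltzes


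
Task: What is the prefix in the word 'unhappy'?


The word 'unhappy' = 'un' (prefix) + 'happy' (root). The prefix is 'un'.

un


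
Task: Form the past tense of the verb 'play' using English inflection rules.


Apply rule: Add -ed. 'play' becomes 'played'.

played


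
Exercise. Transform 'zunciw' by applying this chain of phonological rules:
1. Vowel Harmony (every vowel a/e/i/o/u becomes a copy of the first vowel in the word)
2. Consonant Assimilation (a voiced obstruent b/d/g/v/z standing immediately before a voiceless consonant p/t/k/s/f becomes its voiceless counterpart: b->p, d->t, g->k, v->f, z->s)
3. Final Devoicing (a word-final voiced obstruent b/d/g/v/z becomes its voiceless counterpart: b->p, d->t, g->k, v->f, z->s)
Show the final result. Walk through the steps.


Starting form: 'zunciw'
Rule 1: Vowel Harmony: all vowels become 'u' (matching first vowel). 'zunciw' -> 'zuncuw'
Rule 2: Consonant Assimilation: no voiced obstruent (b/d/g/v/z) stands immediately before a voiceless consonant (p/t/k/s/f). No change.
Rule 3: Final Devoicing: final consonant 'w' is not one of the voiced obstruents b/d/g/v/z. No change.
Final form: 'zuncuw'

zuncuw


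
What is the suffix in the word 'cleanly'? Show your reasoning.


The word 'cleanly' = 'clean' (root) + '-ly' (suffix). The suffix is '-ly'.

ly


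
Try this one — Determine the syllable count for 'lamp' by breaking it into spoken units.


Break 'lamp' into syllables: lamp -> lamp = 1 syllable

1 syllable


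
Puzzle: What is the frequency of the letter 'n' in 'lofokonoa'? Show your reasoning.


Letter 'n' in 'lofokonoa': found at position(s) 7 = 1 occurrence(s).

1


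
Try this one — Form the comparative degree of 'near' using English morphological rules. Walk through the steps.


Apply comparative formation (add -er): 'near' -> 'nearer'.

nearer


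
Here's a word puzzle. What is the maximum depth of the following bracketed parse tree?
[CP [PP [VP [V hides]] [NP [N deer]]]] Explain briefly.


Count bracket nesting levels:
'[' at pos 0: depth = 1
'[' at pos 4: depth = 2
'[' at pos 8: depth = 3
'[' at pos 12: depth = 4
'[' at pos 23: depth = 3
'[' at pos 27: depth = 4
Maximum depth reached: 4

4


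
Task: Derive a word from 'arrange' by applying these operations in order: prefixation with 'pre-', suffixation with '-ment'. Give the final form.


Step 1: Add prefix 'pre-' to 'arrange' = 'prearrange'
Step 2: Add suffix '-ment' to 'prearrange' = 'prearrangement'

prearrangement


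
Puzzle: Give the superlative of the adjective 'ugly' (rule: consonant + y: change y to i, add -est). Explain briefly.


Apply superlative formation (consonant + y: change y to i, add -est): 'ugly' -> 'ugliest'.

ugliest


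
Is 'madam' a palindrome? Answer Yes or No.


Forward: 'madam'
Reversed: 'madam'
They are identical.

Yes


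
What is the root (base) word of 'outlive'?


Remove prefix 'out' from 'outlive' to get root 'live'.

live


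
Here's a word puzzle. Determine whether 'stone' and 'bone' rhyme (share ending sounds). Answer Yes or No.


Rime (stressed vowel + following sounds) of 'stone': -one = /oʊn/
Rime of 'bone': -one = /oʊn/
/oʊn/ and /oʊn/ are the same ending sound, so the words rhyme.

Yes


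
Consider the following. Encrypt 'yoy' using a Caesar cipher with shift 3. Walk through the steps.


Shift each letter by 3: y -> b, o -> r, y -> b. Result: 'brb'.

brb


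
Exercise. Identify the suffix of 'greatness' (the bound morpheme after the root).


The word 'greatness' = 'great' (root) + '-ness' (suffix). The suffix is '-ness'.

ness


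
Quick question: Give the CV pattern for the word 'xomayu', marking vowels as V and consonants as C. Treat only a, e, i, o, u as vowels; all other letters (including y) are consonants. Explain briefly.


Letter mapping: x = C, o = V, m = C, a = V, y = C, u = V.

CVCVCV


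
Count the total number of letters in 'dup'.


Spell out 'dup' and number each letter: d(1), u(2), p(3). Total: 3 letters.

3


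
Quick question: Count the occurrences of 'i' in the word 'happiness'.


Letter 'i' in 'happiness': found at position(s) 5 = 1 occurrence(s).

1


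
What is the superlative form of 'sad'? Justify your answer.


Apply superlative formation (double final consonant, add -est): 'sad' -> 'saddest'.

saddest


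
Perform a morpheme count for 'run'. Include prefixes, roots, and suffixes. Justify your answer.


Decomposition: run (free morpheme) = 1 morpheme(s)

1 morphemes


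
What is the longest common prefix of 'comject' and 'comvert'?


Compare from the start: 3 characters match: 'com'. Mismatch at position 4: 'j' vs 'v'.

com


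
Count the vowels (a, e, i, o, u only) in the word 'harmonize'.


Vowels in 'harmonize': a, o, i, e = 4 vowels.

4


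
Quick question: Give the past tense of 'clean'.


Apply rule: Add -ed. 'clean' becomes 'cleaned'.

cleaned


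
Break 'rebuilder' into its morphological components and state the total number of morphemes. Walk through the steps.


Step 1: Identify prefix: 're' (meaning: again)
Step 2: Identify root: 'build'
Step 3: Identify suffix(es): 'er'
Decomposition: re- (prefix: again) + build (root) + -er (suffix: one who)
Total morphemes: 3

3 morphemes (re- (prefix: again) + build (root) + -er (suffix: one who))


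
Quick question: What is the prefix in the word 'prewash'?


The word 'prewash' = 'pre' (prefix) + 'wash' (root). The prefix is 'pre'.

pre


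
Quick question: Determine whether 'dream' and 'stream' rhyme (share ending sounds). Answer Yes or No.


Rime (stressed vowel + following sounds) of 'dream': -eam = /iːm/
Rime of 'stream': -eam = /iːm/
/iːm/ and /iːm/ are the same ending sound, so the words rhyme.

Yes


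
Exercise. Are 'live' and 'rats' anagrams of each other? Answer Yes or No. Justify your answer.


Sorted letters of 'live': 'eilv'
Sorted letters of 'rats': 'arst'
They do not match.

No


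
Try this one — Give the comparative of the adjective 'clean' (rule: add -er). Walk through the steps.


Apply comparative formation (add -er): 'clean' -> 'cleaner'.

cleaner


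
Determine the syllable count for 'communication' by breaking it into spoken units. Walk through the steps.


Break 'communication' into syllables: com-mu-ni-ca-tion -> com | mu | ni | ca | tion = 5 syllables

5 syllables


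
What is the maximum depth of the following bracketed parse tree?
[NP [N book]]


Count bracket nesting levels:
'[' at pos 0: depth = 1
'[' at pos 4: depth = 2
Maximum depth reached: 2

2


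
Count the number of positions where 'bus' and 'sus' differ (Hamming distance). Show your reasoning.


Alignment:
Position 1: 'b' vs 's' = DIFFER
Position 2: 'u' vs 'u' = match
Position 3: 's' vs 's' = match
Total differences: 1

1


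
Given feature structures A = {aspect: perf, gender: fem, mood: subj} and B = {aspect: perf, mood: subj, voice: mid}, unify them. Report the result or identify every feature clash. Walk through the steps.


Compare features:
aspect: A=perf vs B=perf -> unified: perf
gender: A=fem vs B=_ -> unified: fem
mood: A=subj vs B=subj -> unified: subj
voice: A=_ vs B=mid -> unified: mid
No clashes found.

Unified: {aspect: perf, gender: fem, mood: subj, voice: mid}


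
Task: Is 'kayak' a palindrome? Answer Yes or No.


Forward: 'kayak'
Reversed: 'kayak'
They are identical.

Yes


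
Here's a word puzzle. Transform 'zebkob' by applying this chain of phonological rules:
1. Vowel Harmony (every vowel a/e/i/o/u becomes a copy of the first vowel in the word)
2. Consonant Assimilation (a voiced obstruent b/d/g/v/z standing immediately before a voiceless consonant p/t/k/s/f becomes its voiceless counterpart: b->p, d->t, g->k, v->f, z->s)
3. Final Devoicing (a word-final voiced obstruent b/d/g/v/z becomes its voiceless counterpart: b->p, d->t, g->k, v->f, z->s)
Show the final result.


Starting form: 'zebkob'
Rule 1: Vowel Harmony: all vowels become 'e' (matching first vowel). 'zebkob' -> 'zebkeb'
Rule 2: Consonant Assimilation: voiced obstruent before voiceless consonant becomes voiceless ('bk' -> 'pk'). 'zebkeb' -> 'zepkeb'
Rule 3: Final Devoicing: word-final voiced obstruent 'b' becomes voiceless 'p'. 'zepkeb' -> 'zepkep'
Final form: 'zepkep'

zepkep


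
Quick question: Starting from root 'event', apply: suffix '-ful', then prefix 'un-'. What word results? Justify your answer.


Step 1: Add suffix '-ful' to 'event' = 'eventful'
Step 2: Add prefix 'un-' to 'eventful' = 'uneventful'

uneventful


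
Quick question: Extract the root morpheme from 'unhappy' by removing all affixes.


Remove prefix 'un' from 'unhappy' to get root 'happy'.

happy


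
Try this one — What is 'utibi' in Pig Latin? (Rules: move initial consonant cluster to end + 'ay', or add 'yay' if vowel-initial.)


'utibi' starts with a vowel, so add 'yay': 'utibiyay'.

utibiyay


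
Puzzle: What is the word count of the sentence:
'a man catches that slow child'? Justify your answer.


Split into words: a | man | catches | that | slow | child = 6 words.

6


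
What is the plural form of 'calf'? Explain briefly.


Apply rule: Change -f to -ves. 'calf' becomes 'calves'.

calves


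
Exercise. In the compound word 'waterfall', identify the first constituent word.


Split 'waterfall' into 'water' + 'fall'. The first part is 'water'.

water


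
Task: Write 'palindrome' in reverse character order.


Reverse 'palindrome' character by character: 'emordnilap'.

emordnilap


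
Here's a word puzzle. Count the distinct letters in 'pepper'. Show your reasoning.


Unique letters in 'pepper': {e, p, r} = 3 distinct letters.

3


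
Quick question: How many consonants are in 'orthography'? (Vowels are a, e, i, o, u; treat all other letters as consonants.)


Consonants in 'orthography': r, t, h, g, r, p, h, y = 8 consonants.

8


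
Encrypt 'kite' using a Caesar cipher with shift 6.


Shift each letter by 6: k -> q, i -> o, t -> z, e -> k. Result: 'qozk'.

qozk


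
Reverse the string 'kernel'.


Reverse 'kernel' character by character: 'lenrek'.

lenrek


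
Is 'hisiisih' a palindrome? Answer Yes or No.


Forward: 'hisiisih'
Reversed: 'hisiisih'
They are identical.

Yes


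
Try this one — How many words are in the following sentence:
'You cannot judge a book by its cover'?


Split into words: You | cannot | judge | a | book | by | its | cover = 8 words.

8


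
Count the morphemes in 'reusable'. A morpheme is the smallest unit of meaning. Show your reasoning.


Decomposition: re- (prefix) + use (root) + -able (suffix) = 3 morpheme(s)

3 morphemes


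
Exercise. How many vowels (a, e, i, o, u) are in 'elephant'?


Vowels in 'elephant': e, e, a = 3 vowels.

3


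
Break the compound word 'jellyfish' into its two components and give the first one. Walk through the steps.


Split 'jellyfish' into 'jelly' + 'fish'. The first part is 'jelly'.

jelly


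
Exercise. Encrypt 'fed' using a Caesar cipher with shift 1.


Shift each letter by 1: f -> g, e -> f, d -> e. Result: 'gfe'.

gfe


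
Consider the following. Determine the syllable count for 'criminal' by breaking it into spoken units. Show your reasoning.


Break 'criminal' into syllables: crim-i-nal -> crim | i | nal = 3 syllables

3 syllables


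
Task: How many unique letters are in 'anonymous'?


Unique letters in 'anonymous': {a, m, n, o, s, u, y} = 7 distinct letters.

7


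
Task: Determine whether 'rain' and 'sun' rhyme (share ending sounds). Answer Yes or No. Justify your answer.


Rime (stressed vowel + following sounds) of 'rain': -ain = /eɪn/
Rime of 'sun': -un = /ʌn/
/eɪn/ and /ʌn/ are different ending sounds, so the words do not rhyme.

No


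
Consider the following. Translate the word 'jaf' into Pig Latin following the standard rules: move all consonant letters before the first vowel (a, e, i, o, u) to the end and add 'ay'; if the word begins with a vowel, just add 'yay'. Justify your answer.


'jaf': move consonant cluster 'j' to end and add 'ay': 'afjay'.

afjay


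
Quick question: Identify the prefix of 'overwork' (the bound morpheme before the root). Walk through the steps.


The word 'overwork' = 'over' (prefix) + 'work' (root). The prefix is 'over'.

over


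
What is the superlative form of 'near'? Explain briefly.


Apply superlative formation (add -est): 'near' -> 'nearest'.

nearest


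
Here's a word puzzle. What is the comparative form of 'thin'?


Apply comparative formation (double final consonant, add -er): 'thin' -> 'thinner'.

thinner


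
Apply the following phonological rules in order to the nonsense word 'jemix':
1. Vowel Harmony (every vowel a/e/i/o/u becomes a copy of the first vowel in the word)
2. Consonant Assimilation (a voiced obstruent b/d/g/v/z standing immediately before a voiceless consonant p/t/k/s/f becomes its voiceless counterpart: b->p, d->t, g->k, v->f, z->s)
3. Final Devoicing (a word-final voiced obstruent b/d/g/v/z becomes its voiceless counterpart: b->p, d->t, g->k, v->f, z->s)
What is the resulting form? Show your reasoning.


Starting form: 'jemix'
Rule 1: Vowel Harmony: all vowels become 'e' (matching first vowel). 'jemix' -> 'jemex'
Rule 2: Consonant Assimilation: no voiced obstruent (b/d/g/v/z) stands immediately before a voiceless consonant (p/t/k/s/f). No change.
Rule 3: Final Devoicing: final consonant 'x' is not one of the voiced obstruents b/d/g/v/z. No change.
Final form: 'jemex'

jemex


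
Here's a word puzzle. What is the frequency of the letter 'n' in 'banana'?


Letter 'n' in 'banana': found at position(s) 3, 5 = 2 occurrence(s).

2


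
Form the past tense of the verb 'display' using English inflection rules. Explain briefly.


Apply rule: Add -ed. 'display' becomes 'displayed'.

displayed


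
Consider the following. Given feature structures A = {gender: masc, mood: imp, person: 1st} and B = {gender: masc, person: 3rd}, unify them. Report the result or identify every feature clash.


Compare features:
gender: A=masc vs B=masc -> unified: masc
mood: A=imp vs B=_ -> unified: imp
person: A=1st vs B=3rd -> CLASH
Clash detected on feature 'person' (1st vs 3rd); unification fails.

CLASH on 'person' (1st vs 3rd)


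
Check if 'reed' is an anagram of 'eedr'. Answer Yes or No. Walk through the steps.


Sorted letters of 'reed': 'deer'
Sorted letters of 'eedr': 'deer'
They match.

Yes


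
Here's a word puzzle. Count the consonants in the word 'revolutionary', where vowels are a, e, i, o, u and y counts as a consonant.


Consonants in 'revolutionary': r, v, l, t, n, r, y = 7 consonants.

7


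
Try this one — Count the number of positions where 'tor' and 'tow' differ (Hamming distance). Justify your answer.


Alignment:
Position 1: 't' vs 't' = match
Position 2: 'o' vs 'o' = match
Position 3: 'r' vs 'w' = DIFFER
Total differences: 1

1


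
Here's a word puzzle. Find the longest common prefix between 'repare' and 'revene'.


Compare from the start: 2 characters match: 're'. Mismatch at position 3: 'p' vs 'v'.

re


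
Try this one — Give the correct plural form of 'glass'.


Apply rule: Add -es (sibilant/fricative ending). 'glass' becomes 'glasses'.

glasses


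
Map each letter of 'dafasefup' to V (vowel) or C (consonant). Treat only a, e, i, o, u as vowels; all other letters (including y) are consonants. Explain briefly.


Letter mapping: d = C, a = V, f = C, a = V, s = C, e = V, f = C, u = V, p = C.

CVCVCVCVC


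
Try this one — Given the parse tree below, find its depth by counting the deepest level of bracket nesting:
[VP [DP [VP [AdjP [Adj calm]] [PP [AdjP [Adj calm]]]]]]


Count bracket nesting levels:
'[' at pos 0: depth = 1
'[' at pos 4: depth = 2
'[' at pos 8: depth = 3
'[' at pos 12: depth = 4
'[' at pos 18: depth = 5
'[' at pos 30: depth = 4
'[' at pos 34: depth = 5
'[' at pos 40: depth = 6
Maximum depth reached: 6

6


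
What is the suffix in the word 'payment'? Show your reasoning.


The word 'payment' = 'pay' (root) + '-ment' (suffix). The suffix is '-ment'.

ment


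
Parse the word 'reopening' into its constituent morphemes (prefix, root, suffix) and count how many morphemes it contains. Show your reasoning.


Step 1: Identify prefix: 're' (meaning: again)
Step 2: Identify root: 'open'
Step 3: Identify suffix(es): 'ing'
Decomposition: re- (prefix: again) + open (root) + -ing (suffix: ongoing action)
Total morphemes: 3

3 morphemes (re- (prefix: again) + open (root) + -ing (suffix: ongoing action))


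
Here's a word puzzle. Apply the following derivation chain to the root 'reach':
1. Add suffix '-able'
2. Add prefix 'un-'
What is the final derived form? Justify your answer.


Step 1: Add suffix '-able' to 'reach' = 'reachable'
Step 2: Add prefix 'un-' to 'reachable' = 'unreachable'

unreachable


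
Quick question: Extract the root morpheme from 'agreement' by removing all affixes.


Remove suffix '-ment' from 'agreement' to get root 'agree'.

agree


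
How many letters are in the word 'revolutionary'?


Spell out 'revolutionary' and number each letter: r(1), e(2), v(3), o(4), l(5), u(6), t(7), i(8), o(9), n(10), a(11), r(12), y(13). Total: 13 letters.

13


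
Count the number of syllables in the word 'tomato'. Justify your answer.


Break 'tomato' into syllables: to-ma-to -> to | ma | to = 3 syllables

3 syllables


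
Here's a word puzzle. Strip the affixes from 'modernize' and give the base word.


Remove suffix '-ize' from 'modernize' to get root 'modern'.

modern


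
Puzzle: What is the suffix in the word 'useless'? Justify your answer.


The word 'useless' = 'use' (root) + '-less' (suffix). The suffix is '-less'.

less


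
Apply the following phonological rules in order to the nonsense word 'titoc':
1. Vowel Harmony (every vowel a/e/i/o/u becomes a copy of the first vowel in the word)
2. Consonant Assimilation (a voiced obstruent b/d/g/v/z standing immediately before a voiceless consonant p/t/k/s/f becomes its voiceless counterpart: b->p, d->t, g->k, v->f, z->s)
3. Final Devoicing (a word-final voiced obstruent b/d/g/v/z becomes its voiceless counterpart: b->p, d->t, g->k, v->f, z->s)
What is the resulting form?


Starting form: 'titoc'
Rule 1: Vowel Harmony: all vowels become 'i' (matching first vowel). 'titoc' -> 'titic'
Rule 2: Consonant Assimilation: no voiced obstruent (b/d/g/v/z) stands immediately before a voiceless consonant (p/t/k/s/f). No change.
Rule 3: Final Devoicing: final consonant 'c' is not one of the voiced obstruents b/d/g/v/z. No change.
Final form: 'titic'

titic


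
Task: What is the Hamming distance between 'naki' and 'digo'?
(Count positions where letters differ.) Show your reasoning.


Alignment:
Position 1: 'n' vs 'd' = DIFFER
Position 2: 'a' vs 'i' = DIFFER
Position 3: 'k' vs 'g' = DIFFER
Position 4: 'i' vs 'o' = DIFFER
Total differences: 4

4


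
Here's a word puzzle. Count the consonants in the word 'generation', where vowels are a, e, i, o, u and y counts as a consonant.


Consonants in 'generation': g, n, r, t, n = 5 consonants.

5


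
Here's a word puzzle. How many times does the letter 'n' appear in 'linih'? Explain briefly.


Letter 'n' in 'linih': found at position(s) 3 = 1 occurrence(s).

1


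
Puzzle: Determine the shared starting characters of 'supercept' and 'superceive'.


Compare from the start: 7 characters match: 'superce'. Mismatch at position 8: 'p' vs 'i'.

superce


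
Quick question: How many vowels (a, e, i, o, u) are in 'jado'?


Vowels in 'jado': a, o = 2 vowels.

2


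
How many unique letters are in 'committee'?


Unique letters in 'committee': {c, e, i, m, o, t} = 6 distinct letters.

6


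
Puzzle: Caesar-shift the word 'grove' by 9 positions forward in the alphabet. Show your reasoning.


Shift each letter by 9: g -> p, r -> a, o -> x, v -> e, e -> n. Result: 'paxen'.

paxen


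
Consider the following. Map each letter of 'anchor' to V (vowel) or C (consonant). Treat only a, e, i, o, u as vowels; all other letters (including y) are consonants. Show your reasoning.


Letter mapping: a = V, n = C, c = C, h = C, o = V, r = C.

VCCCVC


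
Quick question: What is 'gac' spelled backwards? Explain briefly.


Reverse 'gac' character by character: 'cag'.

cag


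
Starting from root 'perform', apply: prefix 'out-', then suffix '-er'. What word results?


Step 1: Add prefix 'out-' to 'perform' = 'outperform'
Step 2: Add suffix '-er' to 'outperform' = 'outperformer'

outperformer


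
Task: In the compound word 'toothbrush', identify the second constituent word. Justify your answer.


Split 'toothbrush' into 'tooth' + 'brush'. The second part is 'brush'.

brush
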